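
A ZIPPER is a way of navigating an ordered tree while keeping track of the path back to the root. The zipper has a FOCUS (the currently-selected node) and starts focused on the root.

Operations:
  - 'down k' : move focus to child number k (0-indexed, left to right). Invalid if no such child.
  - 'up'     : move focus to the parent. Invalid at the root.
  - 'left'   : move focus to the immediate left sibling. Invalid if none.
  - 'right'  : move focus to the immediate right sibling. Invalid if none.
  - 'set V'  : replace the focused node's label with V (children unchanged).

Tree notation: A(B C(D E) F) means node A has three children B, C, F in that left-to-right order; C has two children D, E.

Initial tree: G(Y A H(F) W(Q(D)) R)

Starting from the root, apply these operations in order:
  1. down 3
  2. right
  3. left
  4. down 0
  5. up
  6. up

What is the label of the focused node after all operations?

Step 1 (down 3): focus=W path=3 depth=1 children=['Q'] left=['Y', 'A', 'H'] right=['R'] parent=G
Step 2 (right): focus=R path=4 depth=1 children=[] left=['Y', 'A', 'H', 'W'] right=[] parent=G
Step 3 (left): focus=W path=3 depth=1 children=['Q'] left=['Y', 'A', 'H'] right=['R'] parent=G
Step 4 (down 0): focus=Q path=3/0 depth=2 children=['D'] left=[] right=[] parent=W
Step 5 (up): focus=W path=3 depth=1 children=['Q'] left=['Y', 'A', 'H'] right=['R'] parent=G
Step 6 (up): focus=G path=root depth=0 children=['Y', 'A', 'H', 'W', 'R'] (at root)

Answer: G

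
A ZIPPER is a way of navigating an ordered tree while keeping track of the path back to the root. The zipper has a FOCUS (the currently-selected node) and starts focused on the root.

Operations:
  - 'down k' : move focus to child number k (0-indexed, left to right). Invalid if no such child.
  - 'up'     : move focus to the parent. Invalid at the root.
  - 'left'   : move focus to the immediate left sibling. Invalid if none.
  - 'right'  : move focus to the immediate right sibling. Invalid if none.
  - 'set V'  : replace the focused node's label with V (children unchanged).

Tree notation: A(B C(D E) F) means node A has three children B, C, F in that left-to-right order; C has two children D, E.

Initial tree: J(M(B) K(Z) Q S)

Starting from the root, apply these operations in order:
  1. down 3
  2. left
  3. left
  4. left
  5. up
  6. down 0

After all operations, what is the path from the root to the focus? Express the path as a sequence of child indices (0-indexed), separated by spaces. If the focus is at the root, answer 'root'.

Step 1 (down 3): focus=S path=3 depth=1 children=[] left=['M', 'K', 'Q'] right=[] parent=J
Step 2 (left): focus=Q path=2 depth=1 children=[] left=['M', 'K'] right=['S'] parent=J
Step 3 (left): focus=K path=1 depth=1 children=['Z'] left=['M'] right=['Q', 'S'] parent=J
Step 4 (left): focus=M path=0 depth=1 children=['B'] left=[] right=['K', 'Q', 'S'] parent=J
Step 5 (up): focus=J path=root depth=0 children=['M', 'K', 'Q', 'S'] (at root)
Step 6 (down 0): focus=M path=0 depth=1 children=['B'] left=[] right=['K', 'Q', 'S'] parent=J

Answer: 0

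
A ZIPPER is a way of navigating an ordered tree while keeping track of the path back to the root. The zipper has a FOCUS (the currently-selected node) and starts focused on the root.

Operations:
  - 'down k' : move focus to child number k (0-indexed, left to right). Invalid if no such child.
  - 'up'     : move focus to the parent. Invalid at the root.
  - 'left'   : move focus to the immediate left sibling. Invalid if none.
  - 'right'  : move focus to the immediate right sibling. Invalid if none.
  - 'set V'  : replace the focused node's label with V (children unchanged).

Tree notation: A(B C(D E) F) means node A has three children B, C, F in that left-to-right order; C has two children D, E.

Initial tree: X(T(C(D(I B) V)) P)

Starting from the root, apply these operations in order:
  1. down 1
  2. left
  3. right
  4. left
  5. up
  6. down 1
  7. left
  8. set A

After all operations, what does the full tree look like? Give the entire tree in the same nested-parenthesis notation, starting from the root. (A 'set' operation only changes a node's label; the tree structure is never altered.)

Answer: X(A(C(D(I B) V)) P)

Derivation:
Step 1 (down 1): focus=P path=1 depth=1 children=[] left=['T'] right=[] parent=X
Step 2 (left): focus=T path=0 depth=1 children=['C'] left=[] right=['P'] parent=X
Step 3 (right): focus=P path=1 depth=1 children=[] left=['T'] right=[] parent=X
Step 4 (left): focus=T path=0 depth=1 children=['C'] left=[] right=['P'] parent=X
Step 5 (up): focus=X path=root depth=0 children=['T', 'P'] (at root)
Step 6 (down 1): focus=P path=1 depth=1 children=[] left=['T'] right=[] parent=X
Step 7 (left): focus=T path=0 depth=1 children=['C'] left=[] right=['P'] parent=X
Step 8 (set A): focus=A path=0 depth=1 children=['C'] left=[] right=['P'] parent=X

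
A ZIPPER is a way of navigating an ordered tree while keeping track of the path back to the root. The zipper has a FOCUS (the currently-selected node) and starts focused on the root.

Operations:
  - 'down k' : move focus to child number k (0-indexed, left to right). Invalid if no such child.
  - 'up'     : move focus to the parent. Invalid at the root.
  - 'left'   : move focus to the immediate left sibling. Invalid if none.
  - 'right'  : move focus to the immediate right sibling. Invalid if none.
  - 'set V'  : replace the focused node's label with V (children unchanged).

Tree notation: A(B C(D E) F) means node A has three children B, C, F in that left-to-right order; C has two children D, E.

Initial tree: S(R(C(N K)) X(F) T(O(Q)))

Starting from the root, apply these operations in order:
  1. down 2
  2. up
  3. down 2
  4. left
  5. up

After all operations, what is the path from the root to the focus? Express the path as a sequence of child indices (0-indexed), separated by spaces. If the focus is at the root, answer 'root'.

Answer: root

Derivation:
Step 1 (down 2): focus=T path=2 depth=1 children=['O'] left=['R', 'X'] right=[] parent=S
Step 2 (up): focus=S path=root depth=0 children=['R', 'X', 'T'] (at root)
Step 3 (down 2): focus=T path=2 depth=1 children=['O'] left=['R', 'X'] right=[] parent=S
Step 4 (left): focus=X path=1 depth=1 children=['F'] left=['R'] right=['T'] parent=S
Step 5 (up): focus=S path=root depth=0 children=['R', 'X', 'T'] (at root)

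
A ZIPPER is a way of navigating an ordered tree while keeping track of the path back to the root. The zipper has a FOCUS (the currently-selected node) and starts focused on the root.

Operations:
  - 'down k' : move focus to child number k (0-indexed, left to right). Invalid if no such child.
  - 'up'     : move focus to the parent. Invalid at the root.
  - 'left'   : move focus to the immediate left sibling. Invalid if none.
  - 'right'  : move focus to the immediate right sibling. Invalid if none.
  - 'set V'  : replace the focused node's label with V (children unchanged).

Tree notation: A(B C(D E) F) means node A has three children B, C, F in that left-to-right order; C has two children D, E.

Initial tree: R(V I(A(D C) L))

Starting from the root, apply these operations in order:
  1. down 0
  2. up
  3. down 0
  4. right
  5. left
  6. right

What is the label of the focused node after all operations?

Step 1 (down 0): focus=V path=0 depth=1 children=[] left=[] right=['I'] parent=R
Step 2 (up): focus=R path=root depth=0 children=['V', 'I'] (at root)
Step 3 (down 0): focus=V path=0 depth=1 children=[] left=[] right=['I'] parent=R
Step 4 (right): focus=I path=1 depth=1 children=['A', 'L'] left=['V'] right=[] parent=R
Step 5 (left): focus=V path=0 depth=1 children=[] left=[] right=['I'] parent=R
Step 6 (right): focus=I path=1 depth=1 children=['A', 'L'] left=['V'] right=[] parent=R

Answer: I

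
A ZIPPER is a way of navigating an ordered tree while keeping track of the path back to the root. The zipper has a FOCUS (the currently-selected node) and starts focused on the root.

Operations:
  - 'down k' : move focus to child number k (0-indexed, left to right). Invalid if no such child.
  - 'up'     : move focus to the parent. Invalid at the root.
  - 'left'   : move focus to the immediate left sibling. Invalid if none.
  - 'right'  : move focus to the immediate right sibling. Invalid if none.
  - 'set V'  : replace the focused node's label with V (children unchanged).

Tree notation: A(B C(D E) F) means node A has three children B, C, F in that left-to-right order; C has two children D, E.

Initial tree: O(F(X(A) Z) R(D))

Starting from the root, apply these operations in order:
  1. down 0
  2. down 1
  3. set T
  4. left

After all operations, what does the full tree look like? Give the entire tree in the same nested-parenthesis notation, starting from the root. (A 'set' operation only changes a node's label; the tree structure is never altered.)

Step 1 (down 0): focus=F path=0 depth=1 children=['X', 'Z'] left=[] right=['R'] parent=O
Step 2 (down 1): focus=Z path=0/1 depth=2 children=[] left=['X'] right=[] parent=F
Step 3 (set T): focus=T path=0/1 depth=2 children=[] left=['X'] right=[] parent=F
Step 4 (left): focus=X path=0/0 depth=2 children=['A'] left=[] right=['T'] parent=F

Answer: O(F(X(A) T) R(D))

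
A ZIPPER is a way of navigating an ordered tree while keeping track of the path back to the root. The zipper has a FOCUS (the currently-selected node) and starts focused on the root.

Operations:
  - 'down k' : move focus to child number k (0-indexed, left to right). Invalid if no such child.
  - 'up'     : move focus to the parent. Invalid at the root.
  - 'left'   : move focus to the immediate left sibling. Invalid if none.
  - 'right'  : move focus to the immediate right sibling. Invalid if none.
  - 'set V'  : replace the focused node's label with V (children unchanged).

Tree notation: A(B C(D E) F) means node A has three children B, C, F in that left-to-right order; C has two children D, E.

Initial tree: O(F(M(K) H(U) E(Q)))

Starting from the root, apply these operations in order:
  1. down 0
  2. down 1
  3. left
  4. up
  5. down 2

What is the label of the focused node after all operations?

Answer: E

Derivation:
Step 1 (down 0): focus=F path=0 depth=1 children=['M', 'H', 'E'] left=[] right=[] parent=O
Step 2 (down 1): focus=H path=0/1 depth=2 children=['U'] left=['M'] right=['E'] parent=F
Step 3 (left): focus=M path=0/0 depth=2 children=['K'] left=[] right=['H', 'E'] parent=F
Step 4 (up): focus=F path=0 depth=1 children=['M', 'H', 'E'] left=[] right=[] parent=O
Step 5 (down 2): focus=E path=0/2 depth=2 children=['Q'] left=['M', 'H'] right=[] parent=F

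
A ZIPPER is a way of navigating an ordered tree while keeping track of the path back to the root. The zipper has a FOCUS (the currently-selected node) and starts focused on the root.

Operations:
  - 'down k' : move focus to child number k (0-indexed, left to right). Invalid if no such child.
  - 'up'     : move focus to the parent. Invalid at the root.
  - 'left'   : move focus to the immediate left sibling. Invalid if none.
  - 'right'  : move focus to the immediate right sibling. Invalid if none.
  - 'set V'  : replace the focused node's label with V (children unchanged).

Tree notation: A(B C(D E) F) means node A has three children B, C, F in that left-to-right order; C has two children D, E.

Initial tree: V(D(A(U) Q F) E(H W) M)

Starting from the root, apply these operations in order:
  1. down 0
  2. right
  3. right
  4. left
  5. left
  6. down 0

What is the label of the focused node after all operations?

Answer: A

Derivation:
Step 1 (down 0): focus=D path=0 depth=1 children=['A', 'Q', 'F'] left=[] right=['E', 'M'] parent=V
Step 2 (right): focus=E path=1 depth=1 children=['H', 'W'] left=['D'] right=['M'] parent=V
Step 3 (right): focus=M path=2 depth=1 children=[] left=['D', 'E'] right=[] parent=V
Step 4 (left): focus=E path=1 depth=1 children=['H', 'W'] left=['D'] right=['M'] parent=V
Step 5 (left): focus=D path=0 depth=1 children=['A', 'Q', 'F'] left=[] right=['E', 'M'] parent=V
Step 6 (down 0): focus=A path=0/0 depth=2 children=['U'] left=[] right=['Q', 'F'] parent=D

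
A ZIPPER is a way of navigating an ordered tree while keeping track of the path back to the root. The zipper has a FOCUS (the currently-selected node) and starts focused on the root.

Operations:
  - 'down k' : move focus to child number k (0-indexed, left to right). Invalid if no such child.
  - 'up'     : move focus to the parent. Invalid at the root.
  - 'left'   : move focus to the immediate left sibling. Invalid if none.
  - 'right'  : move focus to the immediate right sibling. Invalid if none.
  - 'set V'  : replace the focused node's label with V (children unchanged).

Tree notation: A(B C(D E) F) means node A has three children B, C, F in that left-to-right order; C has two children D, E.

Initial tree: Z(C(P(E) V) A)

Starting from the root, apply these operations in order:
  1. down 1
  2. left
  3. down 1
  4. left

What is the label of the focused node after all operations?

Answer: P

Derivation:
Step 1 (down 1): focus=A path=1 depth=1 children=[] left=['C'] right=[] parent=Z
Step 2 (left): focus=C path=0 depth=1 children=['P', 'V'] left=[] right=['A'] parent=Z
Step 3 (down 1): focus=V path=0/1 depth=2 children=[] left=['P'] right=[] parent=C
Step 4 (left): focus=P path=0/0 depth=2 children=['E'] left=[] right=['V'] parent=C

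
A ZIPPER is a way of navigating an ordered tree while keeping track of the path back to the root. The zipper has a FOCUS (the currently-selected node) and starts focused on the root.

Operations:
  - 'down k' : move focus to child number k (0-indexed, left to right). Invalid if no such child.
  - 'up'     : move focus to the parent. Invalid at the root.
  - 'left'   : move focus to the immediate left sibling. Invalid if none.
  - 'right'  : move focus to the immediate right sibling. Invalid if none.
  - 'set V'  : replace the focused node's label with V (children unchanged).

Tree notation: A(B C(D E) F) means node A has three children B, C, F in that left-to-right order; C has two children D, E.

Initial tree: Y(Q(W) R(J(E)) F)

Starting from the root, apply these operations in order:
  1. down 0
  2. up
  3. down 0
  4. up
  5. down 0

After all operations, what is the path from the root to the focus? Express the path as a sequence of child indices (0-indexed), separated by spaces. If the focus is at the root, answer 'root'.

Step 1 (down 0): focus=Q path=0 depth=1 children=['W'] left=[] right=['R', 'F'] parent=Y
Step 2 (up): focus=Y path=root depth=0 children=['Q', 'R', 'F'] (at root)
Step 3 (down 0): focus=Q path=0 depth=1 children=['W'] left=[] right=['R', 'F'] parent=Y
Step 4 (up): focus=Y path=root depth=0 children=['Q', 'R', 'F'] (at root)
Step 5 (down 0): focus=Q path=0 depth=1 children=['W'] left=[] right=['R', 'F'] parent=Y

Answer: 0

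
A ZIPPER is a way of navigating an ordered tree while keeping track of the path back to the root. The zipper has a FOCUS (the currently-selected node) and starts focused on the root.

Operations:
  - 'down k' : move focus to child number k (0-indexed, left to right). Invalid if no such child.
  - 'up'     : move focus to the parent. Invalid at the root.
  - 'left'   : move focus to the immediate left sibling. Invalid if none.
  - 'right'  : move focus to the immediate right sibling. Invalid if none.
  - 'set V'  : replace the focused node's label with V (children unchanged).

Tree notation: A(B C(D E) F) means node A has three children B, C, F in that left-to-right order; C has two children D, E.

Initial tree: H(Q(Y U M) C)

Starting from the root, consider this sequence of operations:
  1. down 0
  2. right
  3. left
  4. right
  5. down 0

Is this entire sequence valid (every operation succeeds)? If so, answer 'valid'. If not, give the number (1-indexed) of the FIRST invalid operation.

Step 1 (down 0): focus=Q path=0 depth=1 children=['Y', 'U', 'M'] left=[] right=['C'] parent=H
Step 2 (right): focus=C path=1 depth=1 children=[] left=['Q'] right=[] parent=H
Step 3 (left): focus=Q path=0 depth=1 children=['Y', 'U', 'M'] left=[] right=['C'] parent=H
Step 4 (right): focus=C path=1 depth=1 children=[] left=['Q'] right=[] parent=H
Step 5 (down 0): INVALID

Answer: 5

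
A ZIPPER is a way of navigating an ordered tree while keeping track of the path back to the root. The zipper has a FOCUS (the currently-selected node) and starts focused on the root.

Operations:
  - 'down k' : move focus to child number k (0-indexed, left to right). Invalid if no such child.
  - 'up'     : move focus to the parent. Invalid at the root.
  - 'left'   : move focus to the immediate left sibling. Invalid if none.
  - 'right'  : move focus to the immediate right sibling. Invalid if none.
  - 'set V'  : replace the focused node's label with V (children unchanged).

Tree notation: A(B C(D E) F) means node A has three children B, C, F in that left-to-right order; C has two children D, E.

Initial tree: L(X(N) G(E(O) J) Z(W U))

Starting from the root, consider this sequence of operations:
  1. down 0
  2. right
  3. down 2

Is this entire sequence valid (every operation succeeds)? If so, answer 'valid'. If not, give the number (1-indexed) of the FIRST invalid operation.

Step 1 (down 0): focus=X path=0 depth=1 children=['N'] left=[] right=['G', 'Z'] parent=L
Step 2 (right): focus=G path=1 depth=1 children=['E', 'J'] left=['X'] right=['Z'] parent=L
Step 3 (down 2): INVALID

Answer: 3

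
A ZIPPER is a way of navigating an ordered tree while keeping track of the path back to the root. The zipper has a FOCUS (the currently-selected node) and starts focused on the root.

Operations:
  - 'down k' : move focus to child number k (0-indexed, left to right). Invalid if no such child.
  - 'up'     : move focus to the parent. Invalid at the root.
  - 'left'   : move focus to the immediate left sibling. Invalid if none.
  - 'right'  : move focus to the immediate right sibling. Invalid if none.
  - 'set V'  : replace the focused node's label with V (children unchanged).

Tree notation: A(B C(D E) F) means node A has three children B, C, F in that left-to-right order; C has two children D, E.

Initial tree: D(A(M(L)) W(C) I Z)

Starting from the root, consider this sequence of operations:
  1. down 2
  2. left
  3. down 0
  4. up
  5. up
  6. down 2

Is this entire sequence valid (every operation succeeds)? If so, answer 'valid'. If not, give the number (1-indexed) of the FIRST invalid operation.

Step 1 (down 2): focus=I path=2 depth=1 children=[] left=['A', 'W'] right=['Z'] parent=D
Step 2 (left): focus=W path=1 depth=1 children=['C'] left=['A'] right=['I', 'Z'] parent=D
Step 3 (down 0): focus=C path=1/0 depth=2 children=[] left=[] right=[] parent=W
Step 4 (up): focus=W path=1 depth=1 children=['C'] left=['A'] right=['I', 'Z'] parent=D
Step 5 (up): focus=D path=root depth=0 children=['A', 'W', 'I', 'Z'] (at root)
Step 6 (down 2): focus=I path=2 depth=1 children=[] left=['A', 'W'] right=['Z'] parent=D

Answer: valid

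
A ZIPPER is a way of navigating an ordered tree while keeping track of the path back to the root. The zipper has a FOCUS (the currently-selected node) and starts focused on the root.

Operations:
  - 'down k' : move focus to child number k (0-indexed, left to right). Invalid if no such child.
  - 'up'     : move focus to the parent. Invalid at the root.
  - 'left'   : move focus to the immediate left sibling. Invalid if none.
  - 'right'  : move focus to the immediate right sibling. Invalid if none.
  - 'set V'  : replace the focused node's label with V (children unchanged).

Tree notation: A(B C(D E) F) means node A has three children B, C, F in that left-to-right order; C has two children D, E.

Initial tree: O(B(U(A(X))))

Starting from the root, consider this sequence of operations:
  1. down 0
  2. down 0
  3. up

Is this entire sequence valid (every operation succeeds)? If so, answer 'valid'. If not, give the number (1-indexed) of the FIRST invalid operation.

Answer: valid

Derivation:
Step 1 (down 0): focus=B path=0 depth=1 children=['U'] left=[] right=[] parent=O
Step 2 (down 0): focus=U path=0/0 depth=2 children=['A'] left=[] right=[] parent=B
Step 3 (up): focus=B path=0 depth=1 children=['U'] left=[] right=[] parent=O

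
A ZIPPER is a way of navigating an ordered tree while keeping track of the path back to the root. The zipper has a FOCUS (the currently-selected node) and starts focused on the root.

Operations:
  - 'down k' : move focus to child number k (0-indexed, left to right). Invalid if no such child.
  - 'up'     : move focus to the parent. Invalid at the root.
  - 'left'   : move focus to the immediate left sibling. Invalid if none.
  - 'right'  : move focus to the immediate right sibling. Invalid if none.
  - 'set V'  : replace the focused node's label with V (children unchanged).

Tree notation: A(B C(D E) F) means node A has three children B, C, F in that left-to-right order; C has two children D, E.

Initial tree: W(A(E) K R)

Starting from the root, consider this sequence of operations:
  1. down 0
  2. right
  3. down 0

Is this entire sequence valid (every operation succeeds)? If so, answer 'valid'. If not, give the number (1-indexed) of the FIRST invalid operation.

Answer: 3

Derivation:
Step 1 (down 0): focus=A path=0 depth=1 children=['E'] left=[] right=['K', 'R'] parent=W
Step 2 (right): focus=K path=1 depth=1 children=[] left=['A'] right=['R'] parent=W
Step 3 (down 0): INVALID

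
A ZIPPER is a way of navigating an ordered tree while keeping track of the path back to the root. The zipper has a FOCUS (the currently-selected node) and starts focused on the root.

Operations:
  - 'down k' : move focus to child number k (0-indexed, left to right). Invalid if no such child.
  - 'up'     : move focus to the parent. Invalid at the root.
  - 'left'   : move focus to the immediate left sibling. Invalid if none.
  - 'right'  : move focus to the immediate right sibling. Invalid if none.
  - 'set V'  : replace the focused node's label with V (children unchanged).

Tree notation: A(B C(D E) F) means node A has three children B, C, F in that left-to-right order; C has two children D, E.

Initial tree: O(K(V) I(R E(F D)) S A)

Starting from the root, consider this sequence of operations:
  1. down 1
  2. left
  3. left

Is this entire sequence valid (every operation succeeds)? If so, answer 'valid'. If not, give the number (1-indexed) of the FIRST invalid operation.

Step 1 (down 1): focus=I path=1 depth=1 children=['R', 'E'] left=['K'] right=['S', 'A'] parent=O
Step 2 (left): focus=K path=0 depth=1 children=['V'] left=[] right=['I', 'S', 'A'] parent=O
Step 3 (left): INVALID

Answer: 3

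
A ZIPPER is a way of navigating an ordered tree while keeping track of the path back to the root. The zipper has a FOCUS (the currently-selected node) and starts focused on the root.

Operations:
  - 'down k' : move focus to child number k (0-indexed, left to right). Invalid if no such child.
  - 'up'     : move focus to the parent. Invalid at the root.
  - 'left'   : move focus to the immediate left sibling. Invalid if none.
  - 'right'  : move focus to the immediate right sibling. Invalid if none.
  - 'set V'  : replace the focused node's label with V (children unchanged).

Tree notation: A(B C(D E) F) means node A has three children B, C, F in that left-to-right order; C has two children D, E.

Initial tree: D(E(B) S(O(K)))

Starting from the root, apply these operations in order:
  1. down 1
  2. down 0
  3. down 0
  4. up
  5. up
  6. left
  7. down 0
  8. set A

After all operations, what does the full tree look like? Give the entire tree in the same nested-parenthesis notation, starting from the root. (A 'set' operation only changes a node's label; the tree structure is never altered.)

Step 1 (down 1): focus=S path=1 depth=1 children=['O'] left=['E'] right=[] parent=D
Step 2 (down 0): focus=O path=1/0 depth=2 children=['K'] left=[] right=[] parent=S
Step 3 (down 0): focus=K path=1/0/0 depth=3 children=[] left=[] right=[] parent=O
Step 4 (up): focus=O path=1/0 depth=2 children=['K'] left=[] right=[] parent=S
Step 5 (up): focus=S path=1 depth=1 children=['O'] left=['E'] right=[] parent=D
Step 6 (left): focus=E path=0 depth=1 children=['B'] left=[] right=['S'] parent=D
Step 7 (down 0): focus=B path=0/0 depth=2 children=[] left=[] right=[] parent=E
Step 8 (set A): focus=A path=0/0 depth=2 children=[] left=[] right=[] parent=E

Answer: D(E(A) S(O(K)))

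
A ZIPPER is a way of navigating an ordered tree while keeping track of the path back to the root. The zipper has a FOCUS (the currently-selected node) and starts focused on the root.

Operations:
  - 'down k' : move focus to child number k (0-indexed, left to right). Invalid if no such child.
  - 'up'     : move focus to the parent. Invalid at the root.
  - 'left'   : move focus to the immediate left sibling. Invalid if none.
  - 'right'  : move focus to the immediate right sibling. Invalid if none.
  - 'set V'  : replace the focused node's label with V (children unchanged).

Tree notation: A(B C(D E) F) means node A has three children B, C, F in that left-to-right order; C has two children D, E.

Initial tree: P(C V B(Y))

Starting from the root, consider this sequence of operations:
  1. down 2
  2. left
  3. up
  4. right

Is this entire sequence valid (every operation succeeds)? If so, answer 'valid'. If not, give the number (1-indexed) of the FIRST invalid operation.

Answer: 4

Derivation:
Step 1 (down 2): focus=B path=2 depth=1 children=['Y'] left=['C', 'V'] right=[] parent=P
Step 2 (left): focus=V path=1 depth=1 children=[] left=['C'] right=['B'] parent=P
Step 3 (up): focus=P path=root depth=0 children=['C', 'V', 'B'] (at root)
Step 4 (right): INVALID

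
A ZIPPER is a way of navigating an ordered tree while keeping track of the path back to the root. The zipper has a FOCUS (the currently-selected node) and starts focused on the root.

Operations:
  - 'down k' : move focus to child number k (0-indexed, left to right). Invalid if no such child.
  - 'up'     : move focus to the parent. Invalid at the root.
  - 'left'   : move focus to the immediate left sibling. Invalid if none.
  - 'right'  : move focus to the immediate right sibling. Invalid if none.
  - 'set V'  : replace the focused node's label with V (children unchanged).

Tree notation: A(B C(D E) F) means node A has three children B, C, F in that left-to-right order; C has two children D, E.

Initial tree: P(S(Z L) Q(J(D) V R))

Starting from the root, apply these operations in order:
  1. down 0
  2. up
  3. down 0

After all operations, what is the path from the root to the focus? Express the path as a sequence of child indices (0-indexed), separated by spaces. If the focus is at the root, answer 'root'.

Step 1 (down 0): focus=S path=0 depth=1 children=['Z', 'L'] left=[] right=['Q'] parent=P
Step 2 (up): focus=P path=root depth=0 children=['S', 'Q'] (at root)
Step 3 (down 0): focus=S path=0 depth=1 children=['Z', 'L'] left=[] right=['Q'] parent=P

Answer: 0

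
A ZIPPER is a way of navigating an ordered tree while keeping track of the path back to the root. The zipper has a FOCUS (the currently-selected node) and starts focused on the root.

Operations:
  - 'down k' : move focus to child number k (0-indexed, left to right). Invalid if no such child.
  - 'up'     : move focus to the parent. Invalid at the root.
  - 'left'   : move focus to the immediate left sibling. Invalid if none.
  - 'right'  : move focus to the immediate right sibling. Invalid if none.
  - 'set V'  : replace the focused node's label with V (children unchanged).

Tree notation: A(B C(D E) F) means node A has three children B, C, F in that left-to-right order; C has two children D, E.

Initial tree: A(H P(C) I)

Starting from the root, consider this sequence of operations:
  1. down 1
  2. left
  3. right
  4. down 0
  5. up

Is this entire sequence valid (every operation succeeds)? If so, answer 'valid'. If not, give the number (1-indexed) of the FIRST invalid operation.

Answer: valid

Derivation:
Step 1 (down 1): focus=P path=1 depth=1 children=['C'] left=['H'] right=['I'] parent=A
Step 2 (left): focus=H path=0 depth=1 children=[] left=[] right=['P', 'I'] parent=A
Step 3 (right): focus=P path=1 depth=1 children=['C'] left=['H'] right=['I'] parent=A
Step 4 (down 0): focus=C path=1/0 depth=2 children=[] left=[] right=[] parent=P
Step 5 (up): focus=P path=1 depth=1 children=['C'] left=['H'] right=['I'] parent=A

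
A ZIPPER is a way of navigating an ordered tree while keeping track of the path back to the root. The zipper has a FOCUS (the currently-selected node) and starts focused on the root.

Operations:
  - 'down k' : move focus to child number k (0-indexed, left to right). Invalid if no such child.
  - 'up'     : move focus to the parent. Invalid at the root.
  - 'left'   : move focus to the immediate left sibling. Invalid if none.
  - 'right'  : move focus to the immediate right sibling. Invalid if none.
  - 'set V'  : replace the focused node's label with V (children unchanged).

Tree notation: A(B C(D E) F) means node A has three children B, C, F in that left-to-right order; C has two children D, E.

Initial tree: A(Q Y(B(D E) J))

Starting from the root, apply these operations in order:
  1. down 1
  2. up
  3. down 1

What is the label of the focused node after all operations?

Answer: Y

Derivation:
Step 1 (down 1): focus=Y path=1 depth=1 children=['B', 'J'] left=['Q'] right=[] parent=A
Step 2 (up): focus=A path=root depth=0 children=['Q', 'Y'] (at root)
Step 3 (down 1): focus=Y path=1 depth=1 children=['B', 'J'] left=['Q'] right=[] parent=A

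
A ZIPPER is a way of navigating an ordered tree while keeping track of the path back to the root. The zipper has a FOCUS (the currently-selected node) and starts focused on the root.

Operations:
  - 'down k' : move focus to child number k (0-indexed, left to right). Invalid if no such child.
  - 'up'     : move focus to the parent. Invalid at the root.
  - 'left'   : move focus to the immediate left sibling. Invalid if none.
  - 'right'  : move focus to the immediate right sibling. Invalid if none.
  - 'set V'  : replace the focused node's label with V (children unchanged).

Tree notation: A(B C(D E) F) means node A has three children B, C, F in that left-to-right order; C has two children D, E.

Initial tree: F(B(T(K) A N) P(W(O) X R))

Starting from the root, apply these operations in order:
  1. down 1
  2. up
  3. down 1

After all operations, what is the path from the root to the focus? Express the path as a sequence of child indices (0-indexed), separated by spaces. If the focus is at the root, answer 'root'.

Step 1 (down 1): focus=P path=1 depth=1 children=['W', 'X', 'R'] left=['B'] right=[] parent=F
Step 2 (up): focus=F path=root depth=0 children=['B', 'P'] (at root)
Step 3 (down 1): focus=P path=1 depth=1 children=['W', 'X', 'R'] left=['B'] right=[] parent=F

Answer: 1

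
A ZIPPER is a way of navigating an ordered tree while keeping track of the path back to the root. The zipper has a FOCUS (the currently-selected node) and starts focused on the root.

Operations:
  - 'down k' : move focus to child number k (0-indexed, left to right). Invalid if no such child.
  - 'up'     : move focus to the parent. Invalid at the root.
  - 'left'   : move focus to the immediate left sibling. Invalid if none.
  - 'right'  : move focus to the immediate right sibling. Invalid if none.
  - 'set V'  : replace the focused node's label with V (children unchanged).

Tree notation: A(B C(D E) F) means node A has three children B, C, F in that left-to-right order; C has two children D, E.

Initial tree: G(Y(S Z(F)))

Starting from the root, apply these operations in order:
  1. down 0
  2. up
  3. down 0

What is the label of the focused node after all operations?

Answer: Y

Derivation:
Step 1 (down 0): focus=Y path=0 depth=1 children=['S', 'Z'] left=[] right=[] parent=G
Step 2 (up): focus=G path=root depth=0 children=['Y'] (at root)
Step 3 (down 0): focus=Y path=0 depth=1 children=['S', 'Z'] left=[] right=[] parent=G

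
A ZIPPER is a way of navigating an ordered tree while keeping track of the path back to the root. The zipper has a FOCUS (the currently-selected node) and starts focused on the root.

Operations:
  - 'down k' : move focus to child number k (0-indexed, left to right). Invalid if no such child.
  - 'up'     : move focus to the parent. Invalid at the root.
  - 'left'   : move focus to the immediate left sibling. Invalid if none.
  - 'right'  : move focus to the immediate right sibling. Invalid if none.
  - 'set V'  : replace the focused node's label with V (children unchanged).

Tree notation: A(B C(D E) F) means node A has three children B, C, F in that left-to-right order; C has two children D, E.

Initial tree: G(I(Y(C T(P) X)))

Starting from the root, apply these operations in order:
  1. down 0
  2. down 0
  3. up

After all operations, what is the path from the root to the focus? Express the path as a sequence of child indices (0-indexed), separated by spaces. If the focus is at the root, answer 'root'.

Answer: 0

Derivation:
Step 1 (down 0): focus=I path=0 depth=1 children=['Y'] left=[] right=[] parent=G
Step 2 (down 0): focus=Y path=0/0 depth=2 children=['C', 'T', 'X'] left=[] right=[] parent=I
Step 3 (up): focus=I path=0 depth=1 children=['Y'] left=[] right=[] parent=G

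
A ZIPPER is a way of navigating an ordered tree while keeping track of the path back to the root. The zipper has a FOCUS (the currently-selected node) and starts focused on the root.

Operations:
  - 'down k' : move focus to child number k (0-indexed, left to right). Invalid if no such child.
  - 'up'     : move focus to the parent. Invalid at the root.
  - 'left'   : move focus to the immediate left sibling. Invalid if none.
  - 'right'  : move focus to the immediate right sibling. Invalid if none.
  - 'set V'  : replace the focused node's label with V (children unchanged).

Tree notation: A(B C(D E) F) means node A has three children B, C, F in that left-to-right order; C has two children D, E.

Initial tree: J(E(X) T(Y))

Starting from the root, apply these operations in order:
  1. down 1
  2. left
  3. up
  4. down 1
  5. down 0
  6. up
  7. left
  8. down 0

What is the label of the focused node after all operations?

Answer: X

Derivation:
Step 1 (down 1): focus=T path=1 depth=1 children=['Y'] left=['E'] right=[] parent=J
Step 2 (left): focus=E path=0 depth=1 children=['X'] left=[] right=['T'] parent=J
Step 3 (up): focus=J path=root depth=0 children=['E', 'T'] (at root)
Step 4 (down 1): focus=T path=1 depth=1 children=['Y'] left=['E'] right=[] parent=J
Step 5 (down 0): focus=Y path=1/0 depth=2 children=[] left=[] right=[] parent=T
Step 6 (up): focus=T path=1 depth=1 children=['Y'] left=['E'] right=[] parent=J
Step 7 (left): focus=E path=0 depth=1 children=['X'] left=[] right=['T'] parent=J
Step 8 (down 0): focus=X path=0/0 depth=2 children=[] left=[] right=[] parent=E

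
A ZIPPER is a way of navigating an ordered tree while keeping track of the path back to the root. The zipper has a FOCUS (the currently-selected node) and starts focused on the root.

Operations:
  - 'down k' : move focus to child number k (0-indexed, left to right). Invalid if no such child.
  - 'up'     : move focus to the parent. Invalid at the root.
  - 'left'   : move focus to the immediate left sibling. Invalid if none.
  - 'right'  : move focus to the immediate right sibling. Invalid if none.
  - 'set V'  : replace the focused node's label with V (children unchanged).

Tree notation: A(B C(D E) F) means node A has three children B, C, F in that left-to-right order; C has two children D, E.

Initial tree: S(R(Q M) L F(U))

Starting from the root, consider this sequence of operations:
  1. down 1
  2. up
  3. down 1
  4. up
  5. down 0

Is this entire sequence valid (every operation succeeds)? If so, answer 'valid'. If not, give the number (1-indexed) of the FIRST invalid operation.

Answer: valid

Derivation:
Step 1 (down 1): focus=L path=1 depth=1 children=[] left=['R'] right=['F'] parent=S
Step 2 (up): focus=S path=root depth=0 children=['R', 'L', 'F'] (at root)
Step 3 (down 1): focus=L path=1 depth=1 children=[] left=['R'] right=['F'] parent=S
Step 4 (up): focus=S path=root depth=0 children=['R', 'L', 'F'] (at root)
Step 5 (down 0): focus=R path=0 depth=1 children=['Q', 'M'] left=[] right=['L', 'F'] parent=S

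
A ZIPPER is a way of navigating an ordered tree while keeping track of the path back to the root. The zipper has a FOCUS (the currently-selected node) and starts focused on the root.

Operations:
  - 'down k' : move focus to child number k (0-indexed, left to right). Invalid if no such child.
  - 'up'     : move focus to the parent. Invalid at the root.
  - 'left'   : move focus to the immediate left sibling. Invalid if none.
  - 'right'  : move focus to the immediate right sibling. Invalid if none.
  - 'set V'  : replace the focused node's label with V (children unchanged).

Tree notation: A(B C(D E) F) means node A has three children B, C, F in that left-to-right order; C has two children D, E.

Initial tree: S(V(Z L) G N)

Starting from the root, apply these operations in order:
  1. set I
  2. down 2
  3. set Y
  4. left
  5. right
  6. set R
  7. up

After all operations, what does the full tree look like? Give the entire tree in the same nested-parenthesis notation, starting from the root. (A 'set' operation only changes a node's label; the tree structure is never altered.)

Step 1 (set I): focus=I path=root depth=0 children=['V', 'G', 'N'] (at root)
Step 2 (down 2): focus=N path=2 depth=1 children=[] left=['V', 'G'] right=[] parent=I
Step 3 (set Y): focus=Y path=2 depth=1 children=[] left=['V', 'G'] right=[] parent=I
Step 4 (left): focus=G path=1 depth=1 children=[] left=['V'] right=['Y'] parent=I
Step 5 (right): focus=Y path=2 depth=1 children=[] left=['V', 'G'] right=[] parent=I
Step 6 (set R): focus=R path=2 depth=1 children=[] left=['V', 'G'] right=[] parent=I
Step 7 (up): focus=I path=root depth=0 children=['V', 'G', 'R'] (at root)

Answer: I(V(Z L) G R)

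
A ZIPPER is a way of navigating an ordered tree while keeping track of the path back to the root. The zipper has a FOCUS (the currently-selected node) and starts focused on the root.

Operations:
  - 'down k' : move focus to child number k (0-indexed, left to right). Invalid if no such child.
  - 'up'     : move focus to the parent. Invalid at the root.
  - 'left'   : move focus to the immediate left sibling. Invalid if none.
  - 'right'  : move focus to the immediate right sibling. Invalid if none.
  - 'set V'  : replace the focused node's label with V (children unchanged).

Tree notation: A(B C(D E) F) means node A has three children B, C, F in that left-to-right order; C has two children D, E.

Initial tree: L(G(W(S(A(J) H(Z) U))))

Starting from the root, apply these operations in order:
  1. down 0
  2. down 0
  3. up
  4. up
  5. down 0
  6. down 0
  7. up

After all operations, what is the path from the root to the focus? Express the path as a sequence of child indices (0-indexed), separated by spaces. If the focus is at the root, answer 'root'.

Answer: 0

Derivation:
Step 1 (down 0): focus=G path=0 depth=1 children=['W'] left=[] right=[] parent=L
Step 2 (down 0): focus=W path=0/0 depth=2 children=['S'] left=[] right=[] parent=G
Step 3 (up): focus=G path=0 depth=1 children=['W'] left=[] right=[] parent=L
Step 4 (up): focus=L path=root depth=0 children=['G'] (at root)
Step 5 (down 0): focus=G path=0 depth=1 children=['W'] left=[] right=[] parent=L
Step 6 (down 0): focus=W path=0/0 depth=2 children=['S'] left=[] right=[] parent=G
Step 7 (up): focus=G path=0 depth=1 children=['W'] left=[] right=[] parent=L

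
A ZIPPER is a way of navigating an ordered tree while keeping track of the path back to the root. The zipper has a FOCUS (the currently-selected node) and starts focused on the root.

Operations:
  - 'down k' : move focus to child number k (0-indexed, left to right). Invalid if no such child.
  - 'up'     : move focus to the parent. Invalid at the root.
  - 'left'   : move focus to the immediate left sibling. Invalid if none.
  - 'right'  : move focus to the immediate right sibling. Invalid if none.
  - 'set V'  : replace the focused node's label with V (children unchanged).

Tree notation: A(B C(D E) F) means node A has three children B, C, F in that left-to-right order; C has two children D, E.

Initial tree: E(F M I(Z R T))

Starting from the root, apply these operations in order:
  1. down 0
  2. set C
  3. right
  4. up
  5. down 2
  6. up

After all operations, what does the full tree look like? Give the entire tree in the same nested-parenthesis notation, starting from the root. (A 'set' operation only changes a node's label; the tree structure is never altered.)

Step 1 (down 0): focus=F path=0 depth=1 children=[] left=[] right=['M', 'I'] parent=E
Step 2 (set C): focus=C path=0 depth=1 children=[] left=[] right=['M', 'I'] parent=E
Step 3 (right): focus=M path=1 depth=1 children=[] left=['C'] right=['I'] parent=E
Step 4 (up): focus=E path=root depth=0 children=['C', 'M', 'I'] (at root)
Step 5 (down 2): focus=I path=2 depth=1 children=['Z', 'R', 'T'] left=['C', 'M'] right=[] parent=E
Step 6 (up): focus=E path=root depth=0 children=['C', 'M', 'I'] (at root)

Answer: E(C M I(Z R T))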